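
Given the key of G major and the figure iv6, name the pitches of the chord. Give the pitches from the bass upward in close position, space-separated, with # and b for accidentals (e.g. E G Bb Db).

Eb G C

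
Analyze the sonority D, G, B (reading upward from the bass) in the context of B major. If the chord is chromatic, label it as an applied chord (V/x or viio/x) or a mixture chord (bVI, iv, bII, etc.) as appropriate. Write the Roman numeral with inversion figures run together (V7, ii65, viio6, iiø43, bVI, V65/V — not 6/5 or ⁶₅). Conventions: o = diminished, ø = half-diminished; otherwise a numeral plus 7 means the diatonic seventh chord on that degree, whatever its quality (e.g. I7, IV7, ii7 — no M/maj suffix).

bVI64

The pitches G-B-D form a major triad rooted on G.
G is the lowered sixth degree of B major (diatonic 6 would be G#). This is a major triad on the lowered sixth degree, borrowed from the parallel minor.
With D in the bass the chord is in second inversion, so the figured bass is 64.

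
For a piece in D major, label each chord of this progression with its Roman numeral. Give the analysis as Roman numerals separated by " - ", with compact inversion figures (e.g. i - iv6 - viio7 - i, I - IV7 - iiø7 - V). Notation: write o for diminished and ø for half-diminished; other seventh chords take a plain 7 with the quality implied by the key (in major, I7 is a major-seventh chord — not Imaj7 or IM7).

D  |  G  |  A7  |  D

D has root D, degree 1 in D major, so I.
G: root G is the subdominant; major triad there is IV.
A7 has root A, degree 5 in D major, so V7.
D: root D is the tonic; major triad there is I.

I - IV - V7 - I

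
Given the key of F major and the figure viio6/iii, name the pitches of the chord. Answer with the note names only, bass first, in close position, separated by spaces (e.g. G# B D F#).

B D G#

viio6/iii is a secondary leading-tone chord. The target iii is A in F major; the applied chord is rooted a semitone below, on G#.
Building a diminished triad on G# gives G#-B-D.
With the 6 figure the chord is in first inversion; from the bass B upward in close position it reads B-D-G#.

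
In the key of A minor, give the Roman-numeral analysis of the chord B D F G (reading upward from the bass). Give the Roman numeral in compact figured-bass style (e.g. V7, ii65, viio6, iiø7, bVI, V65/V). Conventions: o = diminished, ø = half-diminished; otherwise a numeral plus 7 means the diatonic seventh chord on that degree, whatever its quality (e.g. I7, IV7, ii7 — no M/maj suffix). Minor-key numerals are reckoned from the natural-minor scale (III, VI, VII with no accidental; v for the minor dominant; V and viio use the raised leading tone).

The pitches G-B-D-F form a dominant seventh chord rooted on G.
In A minor, G is the subtonic; the diatonic dominant seventh chord there is VII7.
With B in the bass the chord is in first inversion, so the figured bass is 65.

VII65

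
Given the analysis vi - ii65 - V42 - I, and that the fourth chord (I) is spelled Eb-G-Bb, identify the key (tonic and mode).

Eb major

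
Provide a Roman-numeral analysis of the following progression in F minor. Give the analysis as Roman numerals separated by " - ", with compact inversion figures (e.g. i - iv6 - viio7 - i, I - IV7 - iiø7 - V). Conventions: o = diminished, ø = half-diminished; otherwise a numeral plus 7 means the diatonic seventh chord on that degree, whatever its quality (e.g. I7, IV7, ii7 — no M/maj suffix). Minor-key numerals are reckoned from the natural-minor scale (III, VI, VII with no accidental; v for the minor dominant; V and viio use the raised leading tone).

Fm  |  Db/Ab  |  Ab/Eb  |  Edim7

i - VI64 - III64 - viio7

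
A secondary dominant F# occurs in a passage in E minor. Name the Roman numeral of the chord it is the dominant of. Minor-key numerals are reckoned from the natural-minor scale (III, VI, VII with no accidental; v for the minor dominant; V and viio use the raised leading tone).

The chord is a major triad on F#.
A dominant resolves down a perfect fifth: F# → B. In E minor, B is scale degree 5, i.e. V.

V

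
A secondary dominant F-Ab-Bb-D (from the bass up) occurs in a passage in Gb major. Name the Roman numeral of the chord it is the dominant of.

vi

The chord is a dominant seventh chord on Bb.
A dominant resolves down a perfect fifth: Bb → Eb. In Gb major, Eb is scale degree 6, i.e. vi.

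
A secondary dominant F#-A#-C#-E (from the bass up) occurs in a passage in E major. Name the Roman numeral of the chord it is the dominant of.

V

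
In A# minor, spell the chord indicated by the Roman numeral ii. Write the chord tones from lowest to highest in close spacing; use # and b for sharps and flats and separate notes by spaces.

B# D# F##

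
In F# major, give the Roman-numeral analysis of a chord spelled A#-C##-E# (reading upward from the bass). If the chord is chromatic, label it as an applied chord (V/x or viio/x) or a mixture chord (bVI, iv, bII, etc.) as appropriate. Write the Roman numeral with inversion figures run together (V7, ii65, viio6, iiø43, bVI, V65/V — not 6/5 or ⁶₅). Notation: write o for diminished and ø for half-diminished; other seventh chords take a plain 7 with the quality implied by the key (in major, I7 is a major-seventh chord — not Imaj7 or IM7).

V/vi

The pitches A#-C##-E# form a major triad rooted on A#.
A# is not a diatonic chord root with this quality in F# major, but it lies a perfect fifth above D# (vi), so the chord functions as an applied dominant of vi.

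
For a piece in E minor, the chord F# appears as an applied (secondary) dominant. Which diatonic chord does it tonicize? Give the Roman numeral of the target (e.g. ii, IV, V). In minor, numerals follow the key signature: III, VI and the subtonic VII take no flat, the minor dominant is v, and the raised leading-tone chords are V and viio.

V

The chord is a major triad on F#.
A dominant resolves down a perfect fifth: F# → B. In E minor, B is scale degree 5, i.e. V.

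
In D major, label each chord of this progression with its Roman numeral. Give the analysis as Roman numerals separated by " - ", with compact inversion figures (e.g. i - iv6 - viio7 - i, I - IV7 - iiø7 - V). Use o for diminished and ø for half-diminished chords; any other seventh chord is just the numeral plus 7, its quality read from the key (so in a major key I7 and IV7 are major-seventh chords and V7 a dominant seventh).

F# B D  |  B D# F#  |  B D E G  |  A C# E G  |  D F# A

vi64 - V/ii - ii43 - V7 - I

F#-B-D: minor triad on B = scale degree 6 → vi64.
B-D#-F#: a major triad on B, the applied dominant of ii → V/ii.
B-D-E-G: root E is the supertonic; minor seventh chord there is ii43.
A-C#-E-G: dominant seventh chord on A = scale degree 5 → V7.
D-F#-A: root D is the tonic; major triad there is I.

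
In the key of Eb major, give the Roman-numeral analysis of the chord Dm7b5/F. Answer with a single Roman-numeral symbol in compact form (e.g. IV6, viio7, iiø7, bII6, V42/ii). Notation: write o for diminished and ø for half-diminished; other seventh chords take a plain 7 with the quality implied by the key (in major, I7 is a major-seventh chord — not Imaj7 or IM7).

Stacked in thirds the chord is D-F-Ab-C: a half-diminished seventh chord on D.
D is scale degree 7 in Eb major, and a half-diminished seventh chord on that degree is written viiø7.
With F in the bass the chord is in first inversion, so the figured bass is 65.

viiø65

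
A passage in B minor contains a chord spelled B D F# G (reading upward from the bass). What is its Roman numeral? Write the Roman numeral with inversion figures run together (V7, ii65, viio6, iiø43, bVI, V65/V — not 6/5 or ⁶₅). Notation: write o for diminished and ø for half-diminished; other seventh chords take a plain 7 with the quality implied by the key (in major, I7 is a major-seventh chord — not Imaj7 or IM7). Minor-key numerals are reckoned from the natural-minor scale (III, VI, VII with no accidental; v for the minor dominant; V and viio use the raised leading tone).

VI65

The pitches G-B-D-F# form a major seventh chord rooted on G.
G is scale degree 6 in B minor, and a major seventh chord on that degree is written VI7.
With B in the bass the chord is in first inversion, so the figured bass is 65.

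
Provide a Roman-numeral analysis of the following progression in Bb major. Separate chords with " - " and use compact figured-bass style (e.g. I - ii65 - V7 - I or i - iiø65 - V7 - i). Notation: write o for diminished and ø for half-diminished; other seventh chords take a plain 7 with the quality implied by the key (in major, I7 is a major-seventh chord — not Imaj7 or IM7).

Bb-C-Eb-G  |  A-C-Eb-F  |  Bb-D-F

Bb-C-Eb-G: minor seventh chord on C = scale degree 2 → ii42.
A-C-Eb-F has root F, degree 5 in Bb major, so V65.
Bb-D-F: root Bb is the tonic; major triad there is I.

ii42 - V65 - I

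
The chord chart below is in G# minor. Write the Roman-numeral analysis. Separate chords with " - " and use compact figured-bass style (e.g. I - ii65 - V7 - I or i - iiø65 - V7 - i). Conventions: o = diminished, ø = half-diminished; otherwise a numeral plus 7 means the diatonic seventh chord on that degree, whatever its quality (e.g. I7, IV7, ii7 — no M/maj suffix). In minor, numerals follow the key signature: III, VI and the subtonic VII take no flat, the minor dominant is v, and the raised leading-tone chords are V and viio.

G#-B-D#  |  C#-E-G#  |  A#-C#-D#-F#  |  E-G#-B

G#-B-D#: minor triad on G# = scale degree 1 → i.
C#-E-G#: minor triad on C# = scale degree 4 → iv.
A#-C#-D#-F#: minor seventh chord on D# = scale degree 5 → v43.
E-G#-B has root E, degree 6 in G# minor, so VI.

i - iv - v43 - VI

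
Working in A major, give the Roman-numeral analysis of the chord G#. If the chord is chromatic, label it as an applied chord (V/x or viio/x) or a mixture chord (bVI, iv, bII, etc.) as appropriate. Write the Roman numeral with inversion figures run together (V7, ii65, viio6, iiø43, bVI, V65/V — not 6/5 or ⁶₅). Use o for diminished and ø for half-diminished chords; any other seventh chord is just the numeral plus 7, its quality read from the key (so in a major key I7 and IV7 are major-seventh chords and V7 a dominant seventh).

V/iii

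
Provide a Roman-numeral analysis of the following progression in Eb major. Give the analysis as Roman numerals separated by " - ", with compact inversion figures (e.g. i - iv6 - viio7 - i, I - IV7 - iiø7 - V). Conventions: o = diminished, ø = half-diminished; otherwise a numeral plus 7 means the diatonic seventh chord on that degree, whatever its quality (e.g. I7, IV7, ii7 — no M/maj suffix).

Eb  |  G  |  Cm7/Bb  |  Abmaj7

Eb: root Eb is the tonic; major triad there is I.
G: chromatic; G is V of vi, so V/vi.
Cm7/Bb: root C is the submediant; minor seventh chord there is vi42.
Abmaj7 has root Ab, degree 4 in Eb major, so IV7.

I - V/vi - vi42 - IV7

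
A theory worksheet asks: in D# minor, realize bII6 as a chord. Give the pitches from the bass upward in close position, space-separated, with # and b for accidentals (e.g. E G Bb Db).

G# B E

bII6 is the Neapolitan sixth — a major triad on the lowered second degree, here in its customary first inversion. In D# minor that root is E.
So the chord is E-G#-B.
The figured bass 6 indicates first inversion, placing the third (G#) in the bass: G#-B-E.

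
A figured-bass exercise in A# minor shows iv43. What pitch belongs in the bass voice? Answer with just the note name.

A#

iv in A# minor has root D#; the chord is D#-F#-A#-C#.
The figure 43 means second inversion — the fifth is in the bass.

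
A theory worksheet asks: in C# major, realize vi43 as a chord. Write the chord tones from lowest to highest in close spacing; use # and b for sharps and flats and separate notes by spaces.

In C# major, the sixth degree is A#, and the diatonic chord built there is a minor seventh chord.
Stacking thirds from A# gives A#-C#-E#-G#.
The figured bass 43 indicates second inversion, placing the fifth (E#) in the bass: E#-G#-A#-C#.

E# G# A# C#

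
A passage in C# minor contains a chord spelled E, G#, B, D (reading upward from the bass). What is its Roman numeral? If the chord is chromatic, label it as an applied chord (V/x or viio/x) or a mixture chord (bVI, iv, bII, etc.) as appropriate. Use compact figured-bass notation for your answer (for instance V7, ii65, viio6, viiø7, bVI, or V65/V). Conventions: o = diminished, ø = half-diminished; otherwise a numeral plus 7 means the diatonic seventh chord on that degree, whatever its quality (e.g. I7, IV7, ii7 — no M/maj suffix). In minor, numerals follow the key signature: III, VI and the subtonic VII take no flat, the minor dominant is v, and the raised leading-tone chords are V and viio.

Stacked in thirds the chord is E-G#-B-D: a dominant seventh chord on E.
E is not a diatonic chord root with this quality in C# minor, but it lies a perfect fifth above A (VI), so the chord functions as an applied dominant of VI.

V7/VI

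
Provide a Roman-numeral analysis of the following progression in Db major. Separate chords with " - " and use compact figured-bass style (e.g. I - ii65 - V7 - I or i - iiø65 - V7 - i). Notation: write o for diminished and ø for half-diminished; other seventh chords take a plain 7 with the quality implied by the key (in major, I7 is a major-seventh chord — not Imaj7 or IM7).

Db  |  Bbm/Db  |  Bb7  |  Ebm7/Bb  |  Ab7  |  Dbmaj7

I - vi6 - V7/ii - ii43 - V7 - I7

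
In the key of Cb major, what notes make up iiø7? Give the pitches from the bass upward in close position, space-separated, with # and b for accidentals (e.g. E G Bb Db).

Db Fb Abb Cb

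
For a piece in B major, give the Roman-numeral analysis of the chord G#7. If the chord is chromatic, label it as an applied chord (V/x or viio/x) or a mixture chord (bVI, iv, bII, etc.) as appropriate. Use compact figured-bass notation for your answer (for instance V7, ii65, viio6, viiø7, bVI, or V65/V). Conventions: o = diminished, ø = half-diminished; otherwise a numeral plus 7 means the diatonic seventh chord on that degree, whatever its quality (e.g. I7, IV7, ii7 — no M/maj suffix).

The pitches G#-B#-D#-F# form a dominant seventh chord rooted on G#.
G# is not a diatonic chord root with this quality in B major, but it lies a perfect fifth above C# (ii), so the chord functions as an applied dominant of ii.

V7/ii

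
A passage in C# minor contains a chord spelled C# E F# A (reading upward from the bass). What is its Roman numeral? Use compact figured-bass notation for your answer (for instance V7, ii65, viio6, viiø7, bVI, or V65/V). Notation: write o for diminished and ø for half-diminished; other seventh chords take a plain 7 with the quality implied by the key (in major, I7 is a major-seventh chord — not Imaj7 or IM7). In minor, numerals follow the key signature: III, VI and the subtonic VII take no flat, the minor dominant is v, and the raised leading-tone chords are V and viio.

iv43

The pitches F#-A-C#-E form a minor seventh chord rooted on F#.
In C# minor, F# is the subdominant; the diatonic minor seventh chord there is iv7.
With C# in the bass the chord is in second inversion, so the figured bass is 43.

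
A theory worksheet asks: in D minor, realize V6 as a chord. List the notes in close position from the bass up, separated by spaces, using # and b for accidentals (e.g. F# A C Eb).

C# E A

In D minor, scale degree 5 is A. The dominant is major (leading tone raised), so V is a major triad.
That chord is spelled A-C#-E.
With the 6 figure the chord is in first inversion; from the bass C# upward in close position it reads C#-E-A.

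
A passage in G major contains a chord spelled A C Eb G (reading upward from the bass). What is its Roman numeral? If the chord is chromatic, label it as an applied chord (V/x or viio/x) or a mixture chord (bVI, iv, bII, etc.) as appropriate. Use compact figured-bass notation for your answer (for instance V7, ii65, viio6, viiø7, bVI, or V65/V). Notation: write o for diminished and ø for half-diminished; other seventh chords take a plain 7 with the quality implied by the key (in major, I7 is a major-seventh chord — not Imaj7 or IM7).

iiø7

Stacked in thirds the chord is A-C-Eb-G: a half-diminished seventh chord on A.
A is the second degree of G major. This is the half-diminished supertonic seventh, borrowed from the parallel minor.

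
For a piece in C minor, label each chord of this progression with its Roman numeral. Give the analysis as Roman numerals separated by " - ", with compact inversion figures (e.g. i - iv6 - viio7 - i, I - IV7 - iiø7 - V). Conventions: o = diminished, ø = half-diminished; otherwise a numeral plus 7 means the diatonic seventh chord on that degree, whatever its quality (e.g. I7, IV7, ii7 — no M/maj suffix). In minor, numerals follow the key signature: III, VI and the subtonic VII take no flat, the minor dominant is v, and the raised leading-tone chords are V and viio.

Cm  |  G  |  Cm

Cm has root C, degree 1 in C minor, so i.
G: root G is the dominant; major triad there is V.
Cm: minor triad on C = scale degree 1 → i.

i - V - i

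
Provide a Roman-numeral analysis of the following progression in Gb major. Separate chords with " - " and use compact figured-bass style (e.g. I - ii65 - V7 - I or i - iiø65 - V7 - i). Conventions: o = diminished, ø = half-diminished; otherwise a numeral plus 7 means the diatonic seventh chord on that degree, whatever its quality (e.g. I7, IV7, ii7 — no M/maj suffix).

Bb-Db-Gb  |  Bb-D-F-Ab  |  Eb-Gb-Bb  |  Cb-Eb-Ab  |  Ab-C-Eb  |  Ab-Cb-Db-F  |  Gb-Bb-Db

I6 - V7/vi - vi - ii6 - V/V - V43 - I

Bb-Db-Gb: major triad on Gb = scale degree 1 → I6.
Bb-D-F-Ab: chromatic; Bb is V of vi, so V7/vi.
Eb-Gb-Bb: root Eb is the submediant; minor triad there is vi.
Cb-Eb-Ab has root Ab, degree 2 in Gb major, so ii6.
Ab-C-Eb is the secondary dominant of V (major triad on Ab): V/V.
Ab-Cb-Db-F has root Db, degree 5 in Gb major, so V43.
Gb-Bb-Db: root Gb is the tonic; major triad there is I.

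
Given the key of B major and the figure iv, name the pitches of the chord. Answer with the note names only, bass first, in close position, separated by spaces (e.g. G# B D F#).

E G B

iv is the minor subdominant, borrowed from the parallel minor. In B major that root is E.
So the chord is E-G-B.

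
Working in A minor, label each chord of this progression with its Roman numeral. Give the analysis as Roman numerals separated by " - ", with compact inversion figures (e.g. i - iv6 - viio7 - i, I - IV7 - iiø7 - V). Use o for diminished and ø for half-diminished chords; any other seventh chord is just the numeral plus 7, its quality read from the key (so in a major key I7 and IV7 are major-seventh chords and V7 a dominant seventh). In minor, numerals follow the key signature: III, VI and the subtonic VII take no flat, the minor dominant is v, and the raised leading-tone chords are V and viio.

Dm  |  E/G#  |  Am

Dm: minor triad on D = scale degree 4 → iv.
E/G#: root E is the dominant; major triad there is V6.
Am: minor triad on A = scale degree 1 → i.

iv - V6 - i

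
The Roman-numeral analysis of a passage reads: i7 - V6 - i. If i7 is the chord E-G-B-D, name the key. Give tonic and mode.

E minor

The anchor chord is a minor seventh chord on E, labeled i7.
If E is scale degree 1 and the mode makes that degree carry a minor seventh chord, the tonic is E and the mode is minor.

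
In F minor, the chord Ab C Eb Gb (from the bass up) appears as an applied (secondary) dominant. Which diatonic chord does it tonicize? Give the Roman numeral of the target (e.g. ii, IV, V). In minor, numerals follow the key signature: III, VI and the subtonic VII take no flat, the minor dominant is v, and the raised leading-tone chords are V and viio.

VI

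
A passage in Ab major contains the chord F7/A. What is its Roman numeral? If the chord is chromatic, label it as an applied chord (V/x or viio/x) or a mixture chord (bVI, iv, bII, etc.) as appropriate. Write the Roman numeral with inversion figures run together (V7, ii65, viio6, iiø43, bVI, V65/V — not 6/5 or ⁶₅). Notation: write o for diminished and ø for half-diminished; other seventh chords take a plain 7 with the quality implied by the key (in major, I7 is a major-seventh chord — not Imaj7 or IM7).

V65/ii

The pitches F-A-C-Eb form a dominant seventh chord rooted on F.
F is not a diatonic chord root with this quality in Ab major, but it lies a perfect fifth above Bb (ii), so the chord functions as an applied dominant of ii.
With A in the bass the chord is in first inversion, so the figured bass is 65.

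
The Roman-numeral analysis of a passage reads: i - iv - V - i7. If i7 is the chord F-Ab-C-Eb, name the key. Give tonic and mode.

i7 is given as F-Ab-C-Eb — a minor seventh chord with root F.
If F is scale degree 1 and the mode makes that degree carry a minor seventh chord, the tonic is F and the mode is minor.

F minor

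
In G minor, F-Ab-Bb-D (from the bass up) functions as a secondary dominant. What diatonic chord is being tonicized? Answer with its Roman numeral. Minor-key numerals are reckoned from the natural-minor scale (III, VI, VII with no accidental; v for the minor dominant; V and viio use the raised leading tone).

The chord is a dominant seventh chord on Bb.
A dominant resolves down a perfect fifth: Bb → Eb. In G minor, Eb is scale degree 6, i.e. VI.

VI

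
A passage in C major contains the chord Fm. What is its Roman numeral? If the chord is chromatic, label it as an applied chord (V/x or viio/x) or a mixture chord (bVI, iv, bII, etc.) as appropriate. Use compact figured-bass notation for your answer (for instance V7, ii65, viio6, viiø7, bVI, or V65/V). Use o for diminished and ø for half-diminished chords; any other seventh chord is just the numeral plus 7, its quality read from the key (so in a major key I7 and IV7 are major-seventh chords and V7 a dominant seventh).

iv

Stacked in thirds the chord is F-Ab-C: a minor triad on F.
F is the fourth degree of C major. This is the minor subdominant, borrowed from the parallel minor.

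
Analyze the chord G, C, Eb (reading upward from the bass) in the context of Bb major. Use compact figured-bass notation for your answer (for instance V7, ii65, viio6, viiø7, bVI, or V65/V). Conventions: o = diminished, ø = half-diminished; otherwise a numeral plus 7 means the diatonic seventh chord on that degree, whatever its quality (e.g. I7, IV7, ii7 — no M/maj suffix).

ii64

The pitches C-Eb-G form a minor triad rooted on C.
In Bb major, C is the supertonic; the diatonic minor triad there is ii.
With G in the bass the chord is in second inversion, so the figured bass is 64.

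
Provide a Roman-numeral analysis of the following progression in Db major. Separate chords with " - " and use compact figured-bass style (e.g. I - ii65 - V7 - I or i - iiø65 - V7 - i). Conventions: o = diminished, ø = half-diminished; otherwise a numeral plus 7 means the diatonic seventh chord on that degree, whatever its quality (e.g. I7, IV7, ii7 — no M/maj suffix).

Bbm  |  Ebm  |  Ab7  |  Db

Bbm: minor triad on Bb = scale degree 6 → vi.
Ebm: minor triad on Eb = scale degree 2 → ii.
Ab7 has root Ab, degree 5 in Db major, so V7.
Db: root Db is the tonic; major triad there is I.

vi - ii - V7 - I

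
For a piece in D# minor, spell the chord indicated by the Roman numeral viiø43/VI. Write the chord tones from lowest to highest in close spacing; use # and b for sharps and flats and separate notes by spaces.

E G# A# C#

The slash marks an applied leading-tone chord: viio of VI. In D# minor, VI is B, so the leading tone to it is A#, a half step below.
Building a half-diminished seventh chord on A# gives A#-C#-E-G#.
The figured bass 43 indicates second inversion, placing the fifth (E) in the bass: E-G#-A#-C#.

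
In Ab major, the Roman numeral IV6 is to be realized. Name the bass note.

IV in Ab major has root Db; the chord is Db-F-Ab.
The figure 6 means first inversion — the third is in the bass.

F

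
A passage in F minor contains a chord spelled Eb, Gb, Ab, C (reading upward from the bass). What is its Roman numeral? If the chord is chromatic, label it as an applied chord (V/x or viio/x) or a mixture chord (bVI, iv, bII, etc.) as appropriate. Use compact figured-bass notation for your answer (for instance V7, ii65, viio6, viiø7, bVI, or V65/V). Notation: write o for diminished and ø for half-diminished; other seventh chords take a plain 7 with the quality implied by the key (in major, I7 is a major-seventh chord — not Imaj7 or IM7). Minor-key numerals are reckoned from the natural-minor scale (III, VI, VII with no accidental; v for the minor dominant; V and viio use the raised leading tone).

V43/VI

Stacked in thirds the chord is Ab-C-Eb-Gb: a dominant seventh chord on Ab.
Ab is not a diatonic chord root with this quality in F minor, but it lies a perfect fifth above Db (VI), so the chord functions as an applied dominant of VI.
With Eb in the bass the chord is in second inversion, so the figured bass is 43.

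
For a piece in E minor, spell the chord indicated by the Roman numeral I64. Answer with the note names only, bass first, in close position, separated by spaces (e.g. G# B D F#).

B E G#

Scale degree 1 in E minor is E; here the chord built on it is altered to a major triad. I64 is the major tonic (Picardy third), borrowed from the parallel major.
So the chord is E-G#-B, a major triad.
With the 64 figure the chord is in second inversion; from the bass B upward in close position it reads B-E-G#.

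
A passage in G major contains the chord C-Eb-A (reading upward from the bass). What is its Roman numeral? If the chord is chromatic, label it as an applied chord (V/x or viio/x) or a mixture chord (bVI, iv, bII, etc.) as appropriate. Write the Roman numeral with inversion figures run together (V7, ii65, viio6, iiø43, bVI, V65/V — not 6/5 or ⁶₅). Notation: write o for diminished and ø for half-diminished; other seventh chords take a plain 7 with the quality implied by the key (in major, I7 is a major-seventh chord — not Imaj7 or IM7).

iio6

Stacked in thirds the chord is A-C-Eb: a diminished triad on A.
A is the second degree of G major. This is the diminished supertonic triad, borrowed from the parallel minor.
With C in the bass the chord is in first inversion, so the figured bass is 6.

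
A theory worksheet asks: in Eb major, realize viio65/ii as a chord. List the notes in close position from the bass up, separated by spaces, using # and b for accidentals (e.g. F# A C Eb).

G Bb Db E

The slash marks an applied leading-tone chord: viio of ii. In Eb major, ii is F, so the leading tone to it is E, a half step below.
Building a fully diminished seventh chord on E gives E-G-Bb-Db.
The figured bass 65 indicates first inversion, placing the third (G) in the bass: G-Bb-Db-E.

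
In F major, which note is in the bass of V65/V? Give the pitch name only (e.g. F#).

The applied chord V65/V is rooted on G: G-B-D-F.
The figure 65 means first inversion — the third is in the bass.

B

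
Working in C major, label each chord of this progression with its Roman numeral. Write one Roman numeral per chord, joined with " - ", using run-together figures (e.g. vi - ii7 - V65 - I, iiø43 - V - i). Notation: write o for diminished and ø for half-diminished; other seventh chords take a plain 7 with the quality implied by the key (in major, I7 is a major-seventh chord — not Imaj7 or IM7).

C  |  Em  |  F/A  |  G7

I - iii - IV6 - V7

C: root C is the tonic; major triad there is I.
Em has root E, degree 3 in C major, so iii.
F/A has root F, degree 4 in C major, so IV6.
G7: dominant seventh chord on G = scale degree 5 → V7.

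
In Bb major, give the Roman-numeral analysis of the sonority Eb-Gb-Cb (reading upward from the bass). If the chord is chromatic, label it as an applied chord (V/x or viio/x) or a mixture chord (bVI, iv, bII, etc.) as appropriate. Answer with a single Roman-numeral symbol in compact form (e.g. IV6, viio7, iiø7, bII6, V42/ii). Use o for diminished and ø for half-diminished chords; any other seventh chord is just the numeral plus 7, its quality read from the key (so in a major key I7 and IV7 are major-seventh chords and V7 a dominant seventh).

The pitches Cb-Eb-Gb form a major triad rooted on Cb.
Cb is the lowered second degree of Bb major (diatonic 2 would be C). This is the Neapolitan sixth — a major triad on the lowered second degree, here in its customary first inversion.
With Eb in the bass the chord is in first inversion, so the figured bass is 6.

bII6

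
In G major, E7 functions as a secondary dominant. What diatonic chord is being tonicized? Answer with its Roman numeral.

ii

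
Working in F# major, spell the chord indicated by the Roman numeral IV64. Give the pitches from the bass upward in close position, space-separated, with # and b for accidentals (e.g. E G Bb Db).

In F# major, the fourth degree is B, and the diatonic chord built there is a major triad.
That chord is spelled B-D#-F#.
With the 64 figure the chord is in second inversion; from the bass F# upward in close position it reads F#-B-D#.

F# B D#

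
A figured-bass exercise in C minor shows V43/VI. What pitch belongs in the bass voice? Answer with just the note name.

The applied chord V43/VI is rooted on Eb: Eb-G-Bb-Db.
The figure 43 means second inversion — the fifth is in the bass.

Bb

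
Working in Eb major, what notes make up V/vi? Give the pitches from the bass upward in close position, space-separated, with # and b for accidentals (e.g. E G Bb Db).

V/vi is a secondary dominant — the dominant triad of vi. vi in Eb major is C, so the applied chord's root is G, a perfect fifth above.
Building a major triad on G gives G-B-D.

G B D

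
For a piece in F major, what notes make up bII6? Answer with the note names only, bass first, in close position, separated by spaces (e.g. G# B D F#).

Bb Db Gb

Scale degree 2 in F major is G; lowering it a half step gives Gb. bII6 is the Neapolitan sixth — a major triad on the lowered second degree, here in its customary first inversion.
So the chord is Gb-Bb-Db, a major triad.
The figured bass 6 indicates first inversion, placing the third (Bb) in the bass: Bb-Db-Gb.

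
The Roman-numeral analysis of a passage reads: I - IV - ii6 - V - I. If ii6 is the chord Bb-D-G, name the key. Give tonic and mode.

The anchor chord is a minor triad on G, labeled ii6.
ii6 on G implies G is the supertonic; that puts the tonic at F, and the lowercase numeral fits major mode.

F major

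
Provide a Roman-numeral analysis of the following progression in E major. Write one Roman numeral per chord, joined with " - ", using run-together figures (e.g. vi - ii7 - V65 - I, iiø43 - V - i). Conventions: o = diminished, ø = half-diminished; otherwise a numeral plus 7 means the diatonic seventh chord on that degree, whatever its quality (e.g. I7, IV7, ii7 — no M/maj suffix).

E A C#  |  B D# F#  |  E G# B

E-A-C#: root A is the subdominant; major triad there is IV64.
B-D#-F# has root B, degree 5 in E major, so V.
E-G#-B has root E, degree 1 in E major, so I.

IV64 - V - I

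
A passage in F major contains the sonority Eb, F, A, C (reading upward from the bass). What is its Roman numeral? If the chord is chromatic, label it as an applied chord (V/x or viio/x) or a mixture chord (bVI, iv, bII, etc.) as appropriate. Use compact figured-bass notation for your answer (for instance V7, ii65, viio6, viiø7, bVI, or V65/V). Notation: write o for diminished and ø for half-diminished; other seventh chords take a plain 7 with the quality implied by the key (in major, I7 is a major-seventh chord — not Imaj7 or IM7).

The pitches F-A-C-Eb form a dominant seventh chord rooted on F.
F is not a diatonic chord root with this quality in F major, but it lies a perfect fifth above Bb (IV), so the chord functions as an applied dominant of IV.
With Eb in the bass the chord is in third inversion, so the figured bass is 42.

V42/IV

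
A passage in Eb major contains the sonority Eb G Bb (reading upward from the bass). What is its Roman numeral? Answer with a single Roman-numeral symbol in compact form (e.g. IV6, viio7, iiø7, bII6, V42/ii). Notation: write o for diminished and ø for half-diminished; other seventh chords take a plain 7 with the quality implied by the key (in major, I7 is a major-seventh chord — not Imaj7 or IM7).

I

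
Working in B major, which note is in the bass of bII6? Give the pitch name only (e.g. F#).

E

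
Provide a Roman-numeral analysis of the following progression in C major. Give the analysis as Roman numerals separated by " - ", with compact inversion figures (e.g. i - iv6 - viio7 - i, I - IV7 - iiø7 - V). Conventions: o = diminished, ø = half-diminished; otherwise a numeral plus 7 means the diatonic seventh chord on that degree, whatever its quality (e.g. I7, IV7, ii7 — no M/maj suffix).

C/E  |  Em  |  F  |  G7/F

C/E: root C is the tonic; major triad there is I6.
Em has root E, degree 3 in C major, so iii.
F: root F is the subdominant; major triad there is IV.
G7/F: dominant seventh chord on G = scale degree 5 → V42.

I6 - iii - IV - V42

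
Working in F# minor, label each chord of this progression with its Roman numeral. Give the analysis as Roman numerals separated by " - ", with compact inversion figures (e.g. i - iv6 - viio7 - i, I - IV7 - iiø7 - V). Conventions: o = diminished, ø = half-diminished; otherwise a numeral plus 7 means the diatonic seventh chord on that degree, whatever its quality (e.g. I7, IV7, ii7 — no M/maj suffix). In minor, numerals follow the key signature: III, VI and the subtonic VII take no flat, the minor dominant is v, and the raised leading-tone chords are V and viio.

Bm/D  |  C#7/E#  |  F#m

iv6 - V65 - i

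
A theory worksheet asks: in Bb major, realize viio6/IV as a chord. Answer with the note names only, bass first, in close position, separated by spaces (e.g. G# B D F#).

F Ab D

viio6/IV is a secondary leading-tone chord. The target IV is Eb in Bb major; the applied chord is rooted a semitone below, on D.
Building a diminished triad on D gives D-F-Ab.
The figured bass 6 indicates first inversion, placing the third (F) in the bass: F-Ab-D.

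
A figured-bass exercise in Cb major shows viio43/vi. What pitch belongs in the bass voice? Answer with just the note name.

Db

The applied chord viio43/vi is rooted on G: G-Bb-Db-Fb.
The figure 43 means second inversion — the fifth is in the bass.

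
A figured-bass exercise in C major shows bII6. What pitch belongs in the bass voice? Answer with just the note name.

F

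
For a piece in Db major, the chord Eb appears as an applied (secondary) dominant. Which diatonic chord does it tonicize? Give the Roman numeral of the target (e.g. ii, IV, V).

V

The chord is a major triad on Eb.
A dominant resolves down a perfect fifth: Eb → Ab. In Db major, Ab is scale degree 5, i.e. V.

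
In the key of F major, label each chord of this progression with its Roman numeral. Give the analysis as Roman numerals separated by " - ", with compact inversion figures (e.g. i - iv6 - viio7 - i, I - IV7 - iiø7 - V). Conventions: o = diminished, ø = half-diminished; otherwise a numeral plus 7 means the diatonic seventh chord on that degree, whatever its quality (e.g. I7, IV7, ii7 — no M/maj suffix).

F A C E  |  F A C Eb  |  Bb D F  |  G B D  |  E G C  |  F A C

I7 - V7/IV - IV - V/V - V6 - I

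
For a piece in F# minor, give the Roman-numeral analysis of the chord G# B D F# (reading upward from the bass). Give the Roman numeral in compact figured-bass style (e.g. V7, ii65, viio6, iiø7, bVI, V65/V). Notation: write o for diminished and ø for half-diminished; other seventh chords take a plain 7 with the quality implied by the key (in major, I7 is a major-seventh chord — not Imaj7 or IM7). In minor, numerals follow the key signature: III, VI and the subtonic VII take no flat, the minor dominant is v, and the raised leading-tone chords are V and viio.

iiø7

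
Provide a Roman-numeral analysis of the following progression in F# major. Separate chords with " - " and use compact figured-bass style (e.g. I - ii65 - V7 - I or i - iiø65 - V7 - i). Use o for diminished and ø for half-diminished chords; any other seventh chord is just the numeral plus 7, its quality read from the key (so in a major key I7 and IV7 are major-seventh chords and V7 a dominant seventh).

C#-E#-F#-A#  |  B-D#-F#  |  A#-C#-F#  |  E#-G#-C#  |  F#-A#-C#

C#-E#-F#-A#: major seventh chord on F# = scale degree 1 → I43.
B-D#-F# has root B, degree 4 in F# major, so IV.
A#-C#-F#: major triad on F# = scale degree 1 → I6.
E#-G#-C# has root C#, degree 5 in F# major, so V6.
F#-A#-C# has root F#, degree 1 in F# major, so I.

I43 - IV - I6 - V6 - I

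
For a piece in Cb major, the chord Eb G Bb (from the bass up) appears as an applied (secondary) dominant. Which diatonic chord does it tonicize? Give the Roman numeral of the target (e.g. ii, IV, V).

The chord is a major triad on Eb.
A dominant resolves down a perfect fifth: Eb → Ab. In Cb major, Ab is scale degree 6, i.e. vi.

vi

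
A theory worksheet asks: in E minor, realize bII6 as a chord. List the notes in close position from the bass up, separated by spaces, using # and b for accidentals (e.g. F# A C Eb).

A C F

Scale degree 2 in E minor is F#; lowering it a half step gives F. bII6 is the Neapolitan sixth — a major triad on the lowered second degree, here in its customary first inversion.
So the chord is F-A-C.
With the 6 figure the chord is in first inversion; from the bass A upward in close position it reads A-C-F.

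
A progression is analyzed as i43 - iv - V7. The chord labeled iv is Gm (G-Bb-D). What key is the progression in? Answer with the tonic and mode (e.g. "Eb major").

D minor

iv is given as G-Bb-D — a minor triad with root G.
If G is scale degree 4 and the mode makes that degree carry a minor triad, the tonic is D and the mode is minor.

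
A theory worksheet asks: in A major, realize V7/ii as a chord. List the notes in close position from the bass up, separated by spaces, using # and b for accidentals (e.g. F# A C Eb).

F# A# C# E

V7/ii is a secondary dominant — the dominant seventh of ii. ii in A major is B, so the applied chord's root is F#, a perfect fifth above.
Building a dominant seventh chord on F# gives F#-A#-C#-E.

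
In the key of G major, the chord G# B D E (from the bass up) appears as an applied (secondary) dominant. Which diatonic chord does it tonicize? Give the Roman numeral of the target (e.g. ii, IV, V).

ii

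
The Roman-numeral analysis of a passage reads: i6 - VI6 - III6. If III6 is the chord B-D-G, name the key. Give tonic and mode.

E minor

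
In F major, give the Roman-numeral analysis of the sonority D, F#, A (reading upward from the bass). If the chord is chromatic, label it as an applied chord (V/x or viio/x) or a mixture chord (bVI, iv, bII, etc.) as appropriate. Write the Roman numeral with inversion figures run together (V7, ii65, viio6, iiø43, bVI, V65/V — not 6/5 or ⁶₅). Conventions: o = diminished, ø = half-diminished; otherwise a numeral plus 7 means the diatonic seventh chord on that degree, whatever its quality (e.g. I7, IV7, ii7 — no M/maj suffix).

The pitches D-F#-A form a major triad rooted on D.
D is not a diatonic chord root with this quality in F major, but it lies a perfect fifth above G (ii), so the chord functions as an applied dominant of ii.

V/ii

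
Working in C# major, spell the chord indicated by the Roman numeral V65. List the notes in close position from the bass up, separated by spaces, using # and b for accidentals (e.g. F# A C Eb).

B# D# F# G#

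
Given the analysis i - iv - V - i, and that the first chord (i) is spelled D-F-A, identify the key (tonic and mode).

The chord Dm is a minor triad rooted on D; its label is i.
If D is scale degree 1 and the mode makes that degree carry a minor triad, the tonic is D and the mode is minor.

D minor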